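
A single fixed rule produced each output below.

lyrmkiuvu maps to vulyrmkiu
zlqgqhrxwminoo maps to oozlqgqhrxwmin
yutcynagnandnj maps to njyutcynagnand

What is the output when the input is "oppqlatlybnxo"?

In each case the input is transformed by: move the last 2 characters to the front (rotate right by 2).
On "oppqlatlybnxo" that produces "xooppqlatlybn".

xooppqlatlybn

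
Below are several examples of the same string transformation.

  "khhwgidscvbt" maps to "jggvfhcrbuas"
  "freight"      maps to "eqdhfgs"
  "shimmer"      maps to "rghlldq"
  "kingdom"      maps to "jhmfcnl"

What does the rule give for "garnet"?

Rule — shift every letter 1 place backward in the alphabet (wrapping around).
Doing the same to "garnet": "fzqmds".

fzqmds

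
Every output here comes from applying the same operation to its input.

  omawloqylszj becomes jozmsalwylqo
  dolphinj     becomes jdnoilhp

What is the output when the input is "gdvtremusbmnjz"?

Looking at the pairs, the operation is to take characters alternately from the front and the back (1st, last, 2nd, 2nd-last, ...), then swap each adjacent pair of characters (1↔2, 3↔4, ...).
On "gdvtremusbmnjz": the first step gives "gzdjvntmrbesmu", and the second then gives "zgjdnvmtbrseum".

zgjdnvmtbrseum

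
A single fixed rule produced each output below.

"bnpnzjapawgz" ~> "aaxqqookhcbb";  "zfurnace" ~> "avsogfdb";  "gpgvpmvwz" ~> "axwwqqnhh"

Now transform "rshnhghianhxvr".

ywtssoojiiiihb

Rule — sort the characters into reverse alphabetical order, then shift every letter 1 place forward in the alphabet (wrapping around).
Working it through for "rshnhghianhxvr": intermediate "xvsrrnnihhhhga", final "ywtssoojiiiihb".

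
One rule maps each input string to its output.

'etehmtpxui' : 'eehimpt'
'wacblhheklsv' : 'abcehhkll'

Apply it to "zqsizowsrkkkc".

cikkkoqrss

Looking at the pairs, the operation is to sort the characters into alphabetical order, then delete the last 3 characters.
"zqsizowsrkkkc" → "cikkkoqrsswzz" → "cikkkoqrss".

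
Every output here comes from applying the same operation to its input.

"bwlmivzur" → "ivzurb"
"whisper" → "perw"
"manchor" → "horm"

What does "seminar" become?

nars

What's happening: move the first character to the end, then delete the first 3 characters.
For "seminar", step one produces "eminars"; step two turns that into "nars".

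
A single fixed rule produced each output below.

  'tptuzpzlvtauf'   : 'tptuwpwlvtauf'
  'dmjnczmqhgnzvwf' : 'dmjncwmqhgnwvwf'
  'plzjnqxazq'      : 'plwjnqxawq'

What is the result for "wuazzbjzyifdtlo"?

wuawwbjwyifdtlo

The pattern: replace every "z" with "w".
"wuazzbjzyifdtlo" → "wuawwbjwyifdtlo".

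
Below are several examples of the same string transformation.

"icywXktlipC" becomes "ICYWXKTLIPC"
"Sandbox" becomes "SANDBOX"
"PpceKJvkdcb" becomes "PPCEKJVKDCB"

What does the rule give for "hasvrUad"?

HASVRUAD

The transformation: convert every letter to uppercase.
So "hasvrUad" becomes "HASVRUAD".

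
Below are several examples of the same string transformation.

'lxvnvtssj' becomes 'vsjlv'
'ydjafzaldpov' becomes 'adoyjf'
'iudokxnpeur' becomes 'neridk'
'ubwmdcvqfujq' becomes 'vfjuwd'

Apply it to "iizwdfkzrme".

kreizd

Looking at the pairs, the operation is to keep every other character starting from the first (positions 1st, 3rd, 5th, ...), then move the last 3 characters to the front (rotate right by 3).
On "iizwdfkzrme" that produces "kreizd".
(Check on "lxvnvtssj": → "lvvsj" → "vsjlv" ✓)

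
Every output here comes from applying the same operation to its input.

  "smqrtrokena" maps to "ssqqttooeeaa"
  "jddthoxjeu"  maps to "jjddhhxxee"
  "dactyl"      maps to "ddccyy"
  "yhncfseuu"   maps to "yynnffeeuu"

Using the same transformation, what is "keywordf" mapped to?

kkyyoodd

Each output is the input with this applied: keep every other character starting from the first (positions 1st, 3rd, 5th, ...), then double every character.
On "keywordf": the first step gives "kyod", and the second then gives "kkyyoodd".
(Check on "smqrtrokena": → "sqtoea" → "ssqqttooeeaa" ✓)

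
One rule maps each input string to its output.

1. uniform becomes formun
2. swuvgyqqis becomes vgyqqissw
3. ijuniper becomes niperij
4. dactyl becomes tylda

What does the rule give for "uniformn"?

formnun

The pattern: move the first 2 characters to the end (rotate left by 2), then delete the first character.
"uniformn" → "iformnun" → "formnun".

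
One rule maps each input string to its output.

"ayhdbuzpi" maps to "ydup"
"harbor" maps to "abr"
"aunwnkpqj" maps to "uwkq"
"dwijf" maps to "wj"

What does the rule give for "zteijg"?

In each case the input is transformed by: keep every other character starting from the second (positions 2nd, 4th, 6th, ...).
On "zteijg" that produces "tig".

tig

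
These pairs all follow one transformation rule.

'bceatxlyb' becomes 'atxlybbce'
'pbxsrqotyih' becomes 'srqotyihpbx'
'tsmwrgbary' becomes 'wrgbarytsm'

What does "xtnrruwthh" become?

Rule — move the first 3 characters to the end (rotate left by 3).
So "xtnrruwthh" becomes "rruwthhxtn".

rruwthhxtn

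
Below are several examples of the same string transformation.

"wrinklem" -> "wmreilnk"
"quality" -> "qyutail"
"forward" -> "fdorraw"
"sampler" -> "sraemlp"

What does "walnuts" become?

wsatlun

What's happening: take characters alternately from the front and the back (1st, last, 2nd, 2nd-last, ...).
So "walnuts" becomes "wsatlun".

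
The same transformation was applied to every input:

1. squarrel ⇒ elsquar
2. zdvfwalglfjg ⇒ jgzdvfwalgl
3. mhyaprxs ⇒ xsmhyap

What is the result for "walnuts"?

What's happening: move the last 3 characters to the front (rotate right by 3), then delete the first character.
Working it through for "walnuts": intermediate "utswaln", final "tswaln".

tswaln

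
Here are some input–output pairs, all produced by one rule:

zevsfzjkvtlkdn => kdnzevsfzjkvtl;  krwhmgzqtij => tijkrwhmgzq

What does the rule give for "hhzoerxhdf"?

hdfhhzoerx

The rule is to move the last 3 characters to the front (rotate right by 3).
On "hhzoerxhdf" that produces "hdfhhzoerx".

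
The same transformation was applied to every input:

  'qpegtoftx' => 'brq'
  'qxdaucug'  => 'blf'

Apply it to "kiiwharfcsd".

vhcd

Each output is the input with this applied: shift every letter 11 places forward in the alphabet (wrapping around), then keep one character in every 3, starting at position 1 (positions 1st, 4th, 7th, ...).
Starting from "kiiwharfcsd": after the first operation, "vtthslcqndo"; after the second, "vhcd".
(Check on "qxdaucug": → "biolfnfr" → "blf" ✓)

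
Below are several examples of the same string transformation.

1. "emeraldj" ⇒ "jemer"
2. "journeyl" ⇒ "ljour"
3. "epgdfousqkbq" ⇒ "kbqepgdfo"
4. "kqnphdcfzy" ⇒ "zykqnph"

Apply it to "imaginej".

jimag

The rule is to swap the front and back halves of the string, then delete the first 3 characters.
"imaginej" → "inejimag" → "jimag".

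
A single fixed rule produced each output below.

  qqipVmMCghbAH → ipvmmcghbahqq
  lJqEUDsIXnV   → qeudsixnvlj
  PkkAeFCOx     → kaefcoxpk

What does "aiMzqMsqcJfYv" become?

mzqmsqcjfyvai

In each case the input is transformed by: move the first 2 characters to the end (rotate left by 2), then convert every letter to lowercase.
On "aiMzqMsqcJfYv" that produces "mzqmsqcjfyvai".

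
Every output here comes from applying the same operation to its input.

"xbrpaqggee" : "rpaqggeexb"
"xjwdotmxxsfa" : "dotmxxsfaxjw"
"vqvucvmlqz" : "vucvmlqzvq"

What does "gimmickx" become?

Rule — swap the front and back halves of the string, then move the last 3 characters to the front (rotate right by 3).
Applying both steps to "gimmickx": "ickxgimm", then "immickxg".

immickxg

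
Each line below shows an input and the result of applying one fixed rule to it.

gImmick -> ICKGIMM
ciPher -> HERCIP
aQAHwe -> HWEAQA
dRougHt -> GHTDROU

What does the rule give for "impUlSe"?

Looking at the pairs, the operation is to move the last 3 characters to the front (rotate right by 3), then convert every letter to uppercase.
For "impUlSe" the result is "LSEIMPU".
(Check on "ciPher": → "herciP" → "HERCIP" ✓)

LSEIMPU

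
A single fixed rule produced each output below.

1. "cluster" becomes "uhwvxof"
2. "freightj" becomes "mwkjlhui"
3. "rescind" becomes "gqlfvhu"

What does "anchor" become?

urkfqd

The pattern: shift every letter 3 places forward in the alphabet (wrapping around), then reverse the string.
Working it through for "anchor": intermediate "dqfkru", final "urkfqd".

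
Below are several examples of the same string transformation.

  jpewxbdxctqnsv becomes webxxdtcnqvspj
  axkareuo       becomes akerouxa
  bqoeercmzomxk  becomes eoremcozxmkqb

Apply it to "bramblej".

In each case the input is transformed by: swap each adjacent pair of characters (1↔2, 3↔4, ...), then move the first 2 characters to the end (rotate left by 2).
Applying both steps to "bramblej": "rbmalbje", then "malbjerb".

malbjerb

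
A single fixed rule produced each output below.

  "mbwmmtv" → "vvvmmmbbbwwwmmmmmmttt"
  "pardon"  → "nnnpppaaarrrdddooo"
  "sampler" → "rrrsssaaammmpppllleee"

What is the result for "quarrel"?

Each output is the input with this applied: move the last character to the front, then repeat every character 3 times.
"quarrel" → "lquarre" → "lllqqquuuaaarrrrrreee".

lllqqquuuaaarrrrrreee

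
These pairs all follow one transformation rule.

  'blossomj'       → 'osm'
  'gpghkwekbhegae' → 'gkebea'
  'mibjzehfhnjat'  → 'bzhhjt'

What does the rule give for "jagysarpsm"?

gsrs

The transformation: keep every other character starting from the first (positions 1st, 3rd, 5th, ...), then delete the first character.
Applying both steps to "jagysarpsm": "jgsrs", then "gsrs".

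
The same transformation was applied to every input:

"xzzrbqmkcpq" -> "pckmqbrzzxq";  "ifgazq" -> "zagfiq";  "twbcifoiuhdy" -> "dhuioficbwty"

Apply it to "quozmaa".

Looking at the pairs, the operation is to reverse the string, then move the first character to the end.
So "quozmaa" becomes "amzouqa".
(Check on "twbcifoiuhdy": → "ydhuioficbwt" → "dhuioficbwty" ✓)

amzouqa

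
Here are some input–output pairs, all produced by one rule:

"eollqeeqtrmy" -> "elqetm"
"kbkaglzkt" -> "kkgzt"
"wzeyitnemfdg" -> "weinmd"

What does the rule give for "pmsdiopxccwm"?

The rule is to keep every other character starting from the first (positions 1st, 3rd, 5th, ...).
For "pmsdiopxccwm" the result is "psipcw".

psipcw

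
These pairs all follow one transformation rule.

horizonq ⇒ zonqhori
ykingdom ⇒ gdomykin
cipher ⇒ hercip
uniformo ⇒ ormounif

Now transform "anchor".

horanc

The pattern: swap the front and back halves of the string.
For "anchor" the result is "horanc".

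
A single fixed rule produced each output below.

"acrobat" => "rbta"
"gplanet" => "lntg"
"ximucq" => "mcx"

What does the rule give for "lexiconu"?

Rule — keep every other character starting from the first (positions 1st, 3rd, 5th, ...), then move the first character to the end.
"lexiconu" → "lxcn" → "xcnl".

xcnl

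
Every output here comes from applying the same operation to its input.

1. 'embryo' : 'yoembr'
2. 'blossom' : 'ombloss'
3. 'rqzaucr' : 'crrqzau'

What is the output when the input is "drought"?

htdroug

In each case the input is transformed by: move the last 2 characters to the front (rotate right by 2).
Doing the same to "drought": "htdroug".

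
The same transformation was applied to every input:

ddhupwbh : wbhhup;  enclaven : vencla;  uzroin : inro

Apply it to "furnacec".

cecrna

The pattern: delete the first 2 characters, then swap the front and back halves of the string.
On "furnacec": the first step gives "rnacec", and the second then gives "cecrna".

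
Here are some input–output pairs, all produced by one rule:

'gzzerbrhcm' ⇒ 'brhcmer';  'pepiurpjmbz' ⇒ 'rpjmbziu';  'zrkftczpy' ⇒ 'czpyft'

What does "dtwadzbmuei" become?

In each case the input is transformed by: delete the first 3 characters, then move the first 2 characters to the end (rotate left by 2).
For "dtwadzbmuei", step one produces "adzbmuei"; step two turns that into "zbmueiad".
(Check on "pepiurpjmbz": → "iurpjmbz" → "rpjmbziu" ✓)

zbmueiad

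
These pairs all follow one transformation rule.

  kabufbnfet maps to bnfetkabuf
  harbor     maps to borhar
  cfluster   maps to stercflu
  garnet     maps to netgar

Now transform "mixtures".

uresmixt

The rule is to swap the front and back halves of the string.
On "mixtures" that produces "uresmixt".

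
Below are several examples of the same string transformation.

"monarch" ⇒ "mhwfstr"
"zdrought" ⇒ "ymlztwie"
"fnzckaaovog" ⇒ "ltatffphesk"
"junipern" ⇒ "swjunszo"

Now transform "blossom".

Looking at the pairs, the operation is to reverse the string, then shift every letter 5 places forward in the alphabet (wrapping around).
Applying both steps to "blossom": "mossolb", then "rtxxtqg".

rtxxtqg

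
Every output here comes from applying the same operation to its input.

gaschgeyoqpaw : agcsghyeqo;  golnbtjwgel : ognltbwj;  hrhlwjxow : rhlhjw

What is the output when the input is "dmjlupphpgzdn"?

The pattern: delete the last 3 characters, then swap each adjacent pair of characters (1↔2, 3↔4, ...).
Working it through for "dmjlupphpgzdn": intermediate "dmjlupphpg", final "mdljpuhpgp".
(Check on "golnbtjwgel": → "golnbtjw" → "ognltbwj" ✓)

mdljpuhpgp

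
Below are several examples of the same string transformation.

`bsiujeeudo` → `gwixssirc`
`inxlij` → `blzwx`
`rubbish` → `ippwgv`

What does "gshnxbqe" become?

The transformation: shift every letter 12 places backward in the alphabet (wrapping around), then delete the first character.
On "gshnxbqe": the first step gives "ugvblpes", and the second then gives "gvblpes".

gvblpes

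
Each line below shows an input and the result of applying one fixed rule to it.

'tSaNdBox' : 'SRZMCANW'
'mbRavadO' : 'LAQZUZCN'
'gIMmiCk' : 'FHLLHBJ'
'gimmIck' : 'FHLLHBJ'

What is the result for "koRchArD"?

Each output is the input with this applied: shift every letter 1 place backward in the alphabet (wrapping around), then convert every letter to uppercase.
For "koRchArD", step one produces "jnQbgZqC"; step two turns that into "JNQBGZQC".

JNQBGZQC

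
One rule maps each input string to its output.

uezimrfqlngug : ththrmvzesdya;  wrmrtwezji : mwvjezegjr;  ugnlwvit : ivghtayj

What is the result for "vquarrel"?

eryidhne

The rule is to move the last 3 characters to the front (rotate right by 3), then shift every letter 13 places forward in the alphabet (wrapping around) — i.e. ROT13.
"vquarrel" → "relvquar" → "eryidhne".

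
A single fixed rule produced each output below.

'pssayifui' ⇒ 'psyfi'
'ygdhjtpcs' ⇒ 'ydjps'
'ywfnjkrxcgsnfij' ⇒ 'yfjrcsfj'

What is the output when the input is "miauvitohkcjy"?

The transformation: keep every other character starting from the first (positions 1st, 3rd, 5th, ...).
On "miauvitohkcjy" that produces "mavthcy".

mavthcy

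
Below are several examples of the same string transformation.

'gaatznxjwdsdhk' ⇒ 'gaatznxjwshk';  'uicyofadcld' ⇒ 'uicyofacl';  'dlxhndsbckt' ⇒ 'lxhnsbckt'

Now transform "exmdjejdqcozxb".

exmjejqcozxb

In each case the input is transformed by: remove every "d".
So "exmdjejdqcozxb" becomes "exmjejqcozxb".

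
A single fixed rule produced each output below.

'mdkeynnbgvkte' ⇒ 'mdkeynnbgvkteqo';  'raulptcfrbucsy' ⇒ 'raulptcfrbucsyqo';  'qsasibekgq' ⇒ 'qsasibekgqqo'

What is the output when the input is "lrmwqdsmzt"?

The rule is to append "qo".
So "lrmwqdsmzt" becomes "lrmwqdsmztqo".

lrmwqdsmztqo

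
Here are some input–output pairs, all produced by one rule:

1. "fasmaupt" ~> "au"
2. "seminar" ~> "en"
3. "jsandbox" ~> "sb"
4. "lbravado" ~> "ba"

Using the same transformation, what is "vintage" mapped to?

ia

The pattern: take characters alternately from the front and the back (1st, last, 2nd, 2nd-last, ...), then keep one character in every 3, starting at position 3 (positions 3rd, 6th, 9th, ...).
Working it through for "vintage": intermediate "veignat", final "ia".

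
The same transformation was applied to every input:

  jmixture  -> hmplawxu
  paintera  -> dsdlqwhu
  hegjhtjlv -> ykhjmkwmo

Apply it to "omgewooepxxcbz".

crpjhzrrhsaafe

The pattern: shift every letter 3 places forward in the alphabet (wrapping around), then move the last character to the front.
Working it through for "omgewooepxxcbz": intermediate "rpjhzrrhsaafec", final "crpjhzrrhsaafe".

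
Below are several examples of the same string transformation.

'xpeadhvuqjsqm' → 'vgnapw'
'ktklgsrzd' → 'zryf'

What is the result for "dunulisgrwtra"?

aaomcx

Each output is the input with this applied: shift every letter 6 places forward in the alphabet (wrapping around), then keep every other character starting from the second (positions 2nd, 4th, 6th, ...).
On "dunulisgrwtra" that produces "aaomcx".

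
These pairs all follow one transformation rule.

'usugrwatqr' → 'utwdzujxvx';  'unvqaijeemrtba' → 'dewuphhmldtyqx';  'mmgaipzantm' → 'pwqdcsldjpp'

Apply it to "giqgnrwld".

gozuqjtlj

Looking at the pairs, the operation is to reverse the string, then shift every letter 3 places forward in the alphabet (wrapping around).
On "giqgnrwld": the first step gives "dlwrngqig", and the second then gives "gozuqjtlj".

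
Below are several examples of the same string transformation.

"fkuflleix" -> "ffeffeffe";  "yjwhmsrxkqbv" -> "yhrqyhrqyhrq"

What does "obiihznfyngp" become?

What's happening: keep one character in every 3, starting at position 1 (positions 1st, 4th, 7th, ...), then write the whole string 3 times in a row.
Working it through for "obiihznfyngp": intermediate "oinn", final "oinnoinnoinn".

oinnoinnoinn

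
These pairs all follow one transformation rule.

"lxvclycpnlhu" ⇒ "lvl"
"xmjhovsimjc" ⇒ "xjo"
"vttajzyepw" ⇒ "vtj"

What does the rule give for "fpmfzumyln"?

Rule — keep every other character starting from the first (positions 1st, 3rd, 5th, ...), then keep only the first 3 characters.
Applying that to "fpmfzumyln" gives "fmz".

fmz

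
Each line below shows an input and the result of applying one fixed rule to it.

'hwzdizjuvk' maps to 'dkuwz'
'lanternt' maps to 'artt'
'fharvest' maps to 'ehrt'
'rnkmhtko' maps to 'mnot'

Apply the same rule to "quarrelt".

ertu

In each case the input is transformed by: keep every other character starting from the second (positions 2nd, 4th, 6th, ...), then sort the characters into alphabetical order.
Applying both steps to "quarrelt": "uret", then "ertu".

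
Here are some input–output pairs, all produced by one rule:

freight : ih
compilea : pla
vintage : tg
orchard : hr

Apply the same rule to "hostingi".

tni

The transformation: delete the first 2 characters, then keep every other character starting from the second (positions 2nd, 4th, 6th, ...).
For "hostingi", step one produces "stingi"; step two turns that into "tni".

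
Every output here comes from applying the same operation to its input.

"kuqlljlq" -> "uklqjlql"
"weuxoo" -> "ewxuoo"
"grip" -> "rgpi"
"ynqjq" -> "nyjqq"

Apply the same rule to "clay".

lcya

The transformation: swap each adjacent pair of characters (1↔2, 3↔4, ...).
"clay" → "lcya".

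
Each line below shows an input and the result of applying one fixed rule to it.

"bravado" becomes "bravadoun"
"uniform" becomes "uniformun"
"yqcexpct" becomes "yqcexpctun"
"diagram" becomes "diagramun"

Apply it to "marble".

marbleun

What's happening: append "un".
For "marble" the result is "marbleun".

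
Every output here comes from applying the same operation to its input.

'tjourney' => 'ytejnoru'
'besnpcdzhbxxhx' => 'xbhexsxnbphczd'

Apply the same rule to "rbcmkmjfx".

xrfbjcmmk

Rule — reverse the string, then take characters alternately from the front and the back (1st, last, 2nd, 2nd-last, ...).
For "rbcmkmjfx", step one produces "xfjmkmcbr"; step two turns that into "xrfbjcmmk".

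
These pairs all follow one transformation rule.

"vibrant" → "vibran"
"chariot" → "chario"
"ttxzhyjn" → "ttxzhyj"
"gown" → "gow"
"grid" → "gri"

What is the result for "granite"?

granit

Rule — delete the last character.
So "granite" becomes "granit".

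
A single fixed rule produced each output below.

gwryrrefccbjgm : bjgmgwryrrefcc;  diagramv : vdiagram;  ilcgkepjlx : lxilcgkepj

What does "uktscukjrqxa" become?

qxauktscukjr

The pattern: swap the front and back halves of the string, then move the first 3 characters to the end (rotate left by 3).
"uktscukjrqxa" → "qxauktscukjr".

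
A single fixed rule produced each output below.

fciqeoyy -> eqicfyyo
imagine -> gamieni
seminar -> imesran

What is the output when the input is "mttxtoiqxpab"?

xqiotxttmbap

Each output is the input with this applied: reverse the string, then move the first 3 characters to the end (rotate left by 3).
Applying both steps to "mttxtoiqxpab": "bapxqiotxttm", then "xqiotxttmbap".
(Check on "fciqeoyy": → "yyoeqicf" → "eqicfyyo" ✓)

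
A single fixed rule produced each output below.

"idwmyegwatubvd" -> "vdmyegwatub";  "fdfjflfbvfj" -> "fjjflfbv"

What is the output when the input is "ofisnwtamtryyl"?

ylsnwtamtry

Looking at the pairs, the operation is to delete the first 3 characters, then move the last 2 characters to the front (rotate right by 2).
On "ofisnwtamtryyl": the first step gives "snwtamtryyl", and the second then gives "ylsnwtamtry".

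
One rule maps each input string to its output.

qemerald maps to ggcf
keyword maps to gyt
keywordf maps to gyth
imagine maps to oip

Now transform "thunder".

jpg

What's happening: shift every letter 2 places forward in the alphabet (wrapping around), then keep every other character starting from the second (positions 2nd, 4th, 6th, ...).
Starting from "thunder": after the first operation, "vjwpfgt"; after the second, "jpg".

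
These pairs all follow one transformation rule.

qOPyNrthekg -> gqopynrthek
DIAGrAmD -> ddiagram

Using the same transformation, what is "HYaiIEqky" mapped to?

The transformation: move the last character to the front, then convert every letter to lowercase.
On "HYaiIEqky" that produces "yhyaiieqk".

yhyaiieqk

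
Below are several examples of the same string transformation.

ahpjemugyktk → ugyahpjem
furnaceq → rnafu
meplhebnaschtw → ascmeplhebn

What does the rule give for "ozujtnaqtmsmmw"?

tmsozujtnaq

In each case the input is transformed by: delete the last 3 characters, then move the last 3 characters to the front (rotate right by 3).
On "ozujtnaqtmsmmw": the first step gives "ozujtnaqtms", and the second then gives "tmsozujtnaq".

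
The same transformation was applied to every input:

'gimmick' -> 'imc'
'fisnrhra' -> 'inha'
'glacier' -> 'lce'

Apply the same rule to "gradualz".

Each output is the input with this applied: keep every other character starting from the second (positions 2nd, 4th, 6th, ...).
"gradualz" → "rdaz".

rdaz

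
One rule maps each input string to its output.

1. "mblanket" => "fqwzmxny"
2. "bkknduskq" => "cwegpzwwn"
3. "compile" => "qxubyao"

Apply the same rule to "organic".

ouzmsda

Looking at the pairs, the operation is to reverse the string, then shift every letter 12 places forward in the alphabet (wrapping around).
"organic" → "cinagro" → "ouzmsda".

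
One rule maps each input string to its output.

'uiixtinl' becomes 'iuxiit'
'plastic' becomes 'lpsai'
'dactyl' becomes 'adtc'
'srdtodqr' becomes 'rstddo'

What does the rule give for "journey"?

Looking at the pairs, the operation is to swap each adjacent pair of characters (1↔2, 3↔4, ...), then delete the last 2 characters.
Starting from "journey": after the first operation, "ojrueny"; after the second, "ojrue".

ojrue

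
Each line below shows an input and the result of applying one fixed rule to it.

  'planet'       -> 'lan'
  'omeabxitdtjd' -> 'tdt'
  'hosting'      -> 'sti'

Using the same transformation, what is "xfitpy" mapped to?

The pattern: move the last 2 characters to the front (rotate right by 2), then keep only the last 3 characters.
For "xfitpy", step one produces "pyxfit"; step two turns that into "fit".
(Check on "omeabxitdtjd": → "jdomeabxitdt" → "tdt" ✓)

fit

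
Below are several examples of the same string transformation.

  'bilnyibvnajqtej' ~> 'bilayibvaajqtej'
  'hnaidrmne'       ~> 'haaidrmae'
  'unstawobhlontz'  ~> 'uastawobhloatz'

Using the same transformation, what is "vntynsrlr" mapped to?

vatyasrlr

What's happening: replace every "n" with "a".
So "vntynsrlr" becomes "vatyasrlr".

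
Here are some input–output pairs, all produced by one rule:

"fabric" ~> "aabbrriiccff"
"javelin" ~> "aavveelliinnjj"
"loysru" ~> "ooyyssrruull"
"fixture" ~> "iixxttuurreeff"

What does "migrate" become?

iiggrraatteemm

The transformation: move the first character to the end, then double every character.
Starting from "migrate": after the first operation, "igratem"; after the second, "iiggrraatteemm".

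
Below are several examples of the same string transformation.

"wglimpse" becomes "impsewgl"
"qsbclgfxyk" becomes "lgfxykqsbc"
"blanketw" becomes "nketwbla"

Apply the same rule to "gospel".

spelgo

Rule — swap the front and back halves of the string, then move the last character to the front.
For "gospel", step one produces "pelgos"; step two turns that into "spelgo".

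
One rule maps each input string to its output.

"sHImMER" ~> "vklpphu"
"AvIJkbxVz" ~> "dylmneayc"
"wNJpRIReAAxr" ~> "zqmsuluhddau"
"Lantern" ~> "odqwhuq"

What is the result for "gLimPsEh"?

In each case the input is transformed by: shift every letter 3 places forward in the alphabet (wrapping around), then convert every letter to lowercase.
"gLimPsEh" → "jOlpSvHk" → "jolpsvhk".
(Check on "sHImMER": → "vKLpPHU" → "vklpphu" ✓)

jolpsvhk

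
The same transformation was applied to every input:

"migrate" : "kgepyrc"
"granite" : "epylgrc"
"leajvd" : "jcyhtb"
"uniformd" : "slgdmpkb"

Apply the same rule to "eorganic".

In each case the input is transformed by: shift every letter 2 places backward in the alphabet (wrapping around).
So "eorganic" becomes "cmpeylga".

cmpeylga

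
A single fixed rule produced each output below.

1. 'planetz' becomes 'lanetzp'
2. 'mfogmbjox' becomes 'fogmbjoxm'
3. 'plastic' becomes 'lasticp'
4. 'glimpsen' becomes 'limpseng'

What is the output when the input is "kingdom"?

ingdomk

Each output is the input with this applied: move the first character to the end.
Doing the same to "kingdom": "ingdomk".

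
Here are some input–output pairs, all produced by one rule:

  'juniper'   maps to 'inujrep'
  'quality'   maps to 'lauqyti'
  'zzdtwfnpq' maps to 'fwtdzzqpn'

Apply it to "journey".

Rule — move the last 3 characters to the front (rotate right by 3), then reverse the string.
"journey" → "ruojyen".

ruojyen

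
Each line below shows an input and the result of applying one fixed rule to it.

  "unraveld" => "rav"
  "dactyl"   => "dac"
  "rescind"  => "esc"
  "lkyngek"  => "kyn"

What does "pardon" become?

Each output is the input with this applied: move the last 3 characters to the front (rotate right by 3), then keep only the last 3 characters.
So "pardon" becomes "par".
(Check on "rescind": → "indresc" → "esc" ✓)

par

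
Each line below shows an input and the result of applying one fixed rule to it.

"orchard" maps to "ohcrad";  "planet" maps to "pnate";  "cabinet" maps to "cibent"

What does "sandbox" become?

sdnobx

Looking at the pairs, the operation is to swap each adjacent pair of characters (1↔2, 3↔4, ...), then delete the first character.
For "sandbox", step one produces "asdnobx"; step two turns that into "sdnobx".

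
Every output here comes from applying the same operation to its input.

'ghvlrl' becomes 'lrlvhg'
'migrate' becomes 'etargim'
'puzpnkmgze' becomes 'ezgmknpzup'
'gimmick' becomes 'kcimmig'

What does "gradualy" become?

What's happening: reverse the string.
Doing the same to "gradualy": "ylaudarg".

ylaudarg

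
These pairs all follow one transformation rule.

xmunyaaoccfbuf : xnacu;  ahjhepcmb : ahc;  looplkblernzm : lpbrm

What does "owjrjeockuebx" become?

Each output is the input with this applied: keep one character in every 3, starting at position 1 (positions 1st, 4th, 7th, ...).
Applying that to "owjrjeockuebx" gives "oroux".

oroux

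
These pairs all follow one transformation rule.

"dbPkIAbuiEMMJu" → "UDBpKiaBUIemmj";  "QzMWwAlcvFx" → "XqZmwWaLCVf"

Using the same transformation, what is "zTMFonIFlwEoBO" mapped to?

What's happening: move the last character to the front, then flip the case of every letter.
Starting from "zTMFonIFlwEoBO": after the first operation, "OzTMFonIFlwEoB"; after the second, "oZtmfONifLWeOb".

oZtmfONifLWeOb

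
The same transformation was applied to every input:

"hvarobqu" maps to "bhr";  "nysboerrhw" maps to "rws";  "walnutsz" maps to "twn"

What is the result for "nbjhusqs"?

snh

The rule is to swap the front and back halves of the string, then keep one character in every 3, starting at position 2 (positions 2nd, 5th, 8th, ...).
Starting from "nbjhusqs": after the first operation, "usqsnbjh"; after the second, "snh".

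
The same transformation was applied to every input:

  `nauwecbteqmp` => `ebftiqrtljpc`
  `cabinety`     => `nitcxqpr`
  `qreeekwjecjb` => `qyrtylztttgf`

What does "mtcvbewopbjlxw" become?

lmayqedltqkrib

The transformation: reverse the string, then shift every letter 11 places backward in the alphabet (wrapping around).
Working it through for "mtcvbewopbjlxw": intermediate "wxljbpowebvctm", final "lmayqedltqkrib".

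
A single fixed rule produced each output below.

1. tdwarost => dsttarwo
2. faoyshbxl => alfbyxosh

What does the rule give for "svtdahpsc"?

What's happening: swap each adjacent pair of characters (1↔2, 3↔4, ...), then take characters alternately from the front and the back (1st, last, 2nd, 2nd-last, ...).
On "svtdahpsc": the first step gives "vsdthaspc", and the second then gives "vcspdstah".
(Check on "faoyshbxl": → "afyohsxbl" → "alfbyxosh" ✓)

vcspdstah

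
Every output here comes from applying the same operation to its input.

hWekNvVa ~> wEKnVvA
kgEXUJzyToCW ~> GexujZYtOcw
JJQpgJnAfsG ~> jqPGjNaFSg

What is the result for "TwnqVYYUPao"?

WNQvyyupAO

In each case the input is transformed by: delete the first character, then flip the case of every letter.
Doing the same to "TwnqVYYUPao": "WNQvyyupAO".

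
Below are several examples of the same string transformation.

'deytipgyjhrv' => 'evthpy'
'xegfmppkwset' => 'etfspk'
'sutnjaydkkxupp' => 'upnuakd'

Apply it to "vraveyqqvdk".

rdvqy

Rule — keep every other character starting from the second (positions 2nd, 4th, 6th, ...), then take characters alternately from the front and the back (1st, last, 2nd, 2nd-last, ...).
Working it through for "vraveyqqvdk": intermediate "rvyqd", final "rdvqy".
(Check on "deytipgyjhrv": → "etpyhv" → "evthpy" ✓)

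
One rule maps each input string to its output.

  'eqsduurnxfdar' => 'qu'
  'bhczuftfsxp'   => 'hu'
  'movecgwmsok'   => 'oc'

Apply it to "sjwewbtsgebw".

In each case the input is transformed by: keep one character in every 3, starting at position 2 (positions 2nd, 5th, 8th, ...), then keep only the first 2 characters.
On "sjwewbtsgebw": the first step gives "jwsb", and the second then gives "jw".

jw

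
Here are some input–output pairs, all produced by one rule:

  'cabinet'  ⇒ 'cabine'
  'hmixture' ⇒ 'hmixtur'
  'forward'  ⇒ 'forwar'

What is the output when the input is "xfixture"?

What's happening: delete the last character.
For "xfixture" the result is "xfixtur".

xfixtur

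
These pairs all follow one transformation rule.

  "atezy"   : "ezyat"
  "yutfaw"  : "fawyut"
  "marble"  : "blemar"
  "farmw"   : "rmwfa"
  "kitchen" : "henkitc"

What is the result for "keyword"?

ordkeyw

The rule is to move the last 3 characters to the front (rotate right by 3).
For "keyword" the result is "ordkeyw".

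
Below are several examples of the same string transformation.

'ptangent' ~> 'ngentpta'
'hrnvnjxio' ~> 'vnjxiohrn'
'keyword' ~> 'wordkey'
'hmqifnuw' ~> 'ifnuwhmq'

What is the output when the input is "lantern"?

ternlan

Rule — move the first 3 characters to the end (rotate left by 3).
On "lantern" that produces "ternlan".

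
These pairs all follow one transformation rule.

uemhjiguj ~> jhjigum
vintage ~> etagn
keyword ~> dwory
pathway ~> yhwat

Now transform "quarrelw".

wrrela

The transformation: delete the first 2 characters, then swap the first and last characters.
On "quarrelw": the first step gives "arrelw", and the second then gives "wrrela".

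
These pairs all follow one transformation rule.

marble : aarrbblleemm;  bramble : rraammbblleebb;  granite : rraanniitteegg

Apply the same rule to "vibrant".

iibbrraannttvv

Rule — move the first character to the end, then double every character.
"vibrant" → "ibrantv" → "iibbrraannttvv".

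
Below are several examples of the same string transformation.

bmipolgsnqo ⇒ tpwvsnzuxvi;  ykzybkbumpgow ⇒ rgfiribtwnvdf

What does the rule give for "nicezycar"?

pjlgfjhyu

In each case the input is transformed by: shift every letter 7 places forward in the alphabet (wrapping around), then move the first character to the end.
Working it through for "nicezycar": intermediate "upjlgfjhy", final "pjlgfjhyu".
(Check on "ykzybkbumpgow": → "frgfiribtwnvd" → "rgfiribtwnvdf" ✓)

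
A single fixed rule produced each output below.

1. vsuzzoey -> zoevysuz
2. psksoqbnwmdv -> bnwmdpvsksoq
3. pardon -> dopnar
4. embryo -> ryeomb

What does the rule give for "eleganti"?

The transformation: swap the first and last characters, then swap the front and back halves of the string.
On "eleganti": the first step gives "ilegante", and the second then gives "anteileg".

anteileg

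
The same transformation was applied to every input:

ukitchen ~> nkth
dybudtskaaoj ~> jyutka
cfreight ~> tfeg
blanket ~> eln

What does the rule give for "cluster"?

els

Rule — keep every other character starting from the second (positions 2nd, 4th, 6th, ...), then move the last character to the front.
On "cluster" that produces "els".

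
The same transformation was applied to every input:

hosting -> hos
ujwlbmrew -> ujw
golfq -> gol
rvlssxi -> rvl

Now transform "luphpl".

lup

The pattern: keep only the first 3 characters.
So "luphpl" becomes "lup".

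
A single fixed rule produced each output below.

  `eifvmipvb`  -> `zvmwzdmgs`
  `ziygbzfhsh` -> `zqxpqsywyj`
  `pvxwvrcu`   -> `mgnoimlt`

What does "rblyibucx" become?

Rule — shift every letter 9 places backward in the alphabet (wrapping around), then swap each adjacent pair of characters (1↔2, 3↔4, ...).
Starting from "rblyibucx": after the first operation, "iscpzslto"; after the second, "sipcsztlo".

sipcsztlo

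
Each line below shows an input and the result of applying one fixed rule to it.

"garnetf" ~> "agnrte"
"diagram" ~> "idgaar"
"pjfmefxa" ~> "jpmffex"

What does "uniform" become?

nufiro

In each case the input is transformed by: delete the last character, then swap each adjacent pair of characters (1↔2, 3↔4, ...).
Working it through for "uniform": intermediate "unifor", final "nufiro".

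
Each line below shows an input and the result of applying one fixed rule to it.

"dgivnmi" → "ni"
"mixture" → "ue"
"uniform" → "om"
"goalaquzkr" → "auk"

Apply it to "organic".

The transformation: keep every other character starting from the first (positions 1st, 3rd, 5th, ...), then delete the first 2 characters.
Applying both steps to "organic": "ognc", then "nc".

nc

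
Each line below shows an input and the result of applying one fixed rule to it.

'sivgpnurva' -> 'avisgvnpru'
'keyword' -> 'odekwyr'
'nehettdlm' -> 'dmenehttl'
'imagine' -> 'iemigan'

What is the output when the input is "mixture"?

Looking at the pairs, the operation is to swap each adjacent pair of characters (1↔2, 3↔4, ...), then move the last 2 characters to the front (rotate right by 2).
On "mixture": the first step gives "imtxrue", and the second then gives "ueimtxr".

ueimtxr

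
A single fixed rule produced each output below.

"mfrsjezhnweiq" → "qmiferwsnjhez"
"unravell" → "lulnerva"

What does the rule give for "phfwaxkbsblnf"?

The rule is to reverse the string, then take characters alternately from the front and the back (1st, last, 2nd, 2nd-last, ...).
For "phfwaxkbsblnf", step one produces "fnlbsbkxawfhp"; step two turns that into "fpnhlfbwsabxk".

fpnhlfbwsabxk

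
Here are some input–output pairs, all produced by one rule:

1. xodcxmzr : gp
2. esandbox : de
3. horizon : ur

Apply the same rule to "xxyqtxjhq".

bat

What's happening: shift every letter 3 places forward in the alphabet (wrapping around), then keep one character in every 3, starting at position 3 (positions 3rd, 6th, 9th, ...).
Starting from "xxyqtxjhq": after the first operation, "aabtwamkt"; after the second, "bat".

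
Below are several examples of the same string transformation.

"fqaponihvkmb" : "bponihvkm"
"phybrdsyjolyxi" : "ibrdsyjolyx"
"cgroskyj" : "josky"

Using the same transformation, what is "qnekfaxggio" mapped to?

Looking at the pairs, the operation is to delete the first 3 characters, then move the last character to the front.
Working it through for "qnekfaxggio": intermediate "kfaxggio", final "okfaxggi".

okfaxggi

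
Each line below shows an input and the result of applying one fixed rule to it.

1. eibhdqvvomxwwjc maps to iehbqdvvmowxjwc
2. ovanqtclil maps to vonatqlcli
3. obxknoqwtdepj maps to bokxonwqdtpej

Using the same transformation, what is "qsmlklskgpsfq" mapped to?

Each output is the input with this applied: swap each adjacent pair of characters (1↔2, 3↔4, ...).
So "qsmlklskgpsfq" becomes "sqlmlkkspgfsq".

sqlmlkkspgfsq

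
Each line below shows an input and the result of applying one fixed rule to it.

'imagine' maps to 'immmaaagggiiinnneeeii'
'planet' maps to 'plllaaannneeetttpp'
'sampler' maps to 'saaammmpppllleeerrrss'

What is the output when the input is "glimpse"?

The pattern: repeat every character 3 times, then move the first 2 characters to the end (rotate left by 2).
For "glimpse", step one produces "gggllliiimmmpppssseee"; step two turns that into "gllliiimmmpppssseeegg".
(Check on "planet": → "ppplllaaannneeettt" → "plllaaannneeetttpp" ✓)

gllliiimmmpppssseeegg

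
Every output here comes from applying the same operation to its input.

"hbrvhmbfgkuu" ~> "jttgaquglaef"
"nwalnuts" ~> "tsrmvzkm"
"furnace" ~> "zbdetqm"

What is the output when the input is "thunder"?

The transformation: shift every letter 1 place backward in the alphabet (wrapping around), then move the last 3 characters to the front (rotate right by 3).
"thunder" → "sgtmcdq" → "cdqsgtm".
(Check on "nwalnuts": → "mvzkmtsr" → "tsrmvzkm" ✓)

cdqsgtm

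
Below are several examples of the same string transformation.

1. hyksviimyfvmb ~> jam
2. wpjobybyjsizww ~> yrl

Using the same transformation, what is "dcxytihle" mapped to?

The transformation: shift every letter 2 places forward in the alphabet (wrapping around), then keep only the first 3 characters.
On "dcxytihle": the first step gives "fezavkjng", and the second then gives "fez".

fez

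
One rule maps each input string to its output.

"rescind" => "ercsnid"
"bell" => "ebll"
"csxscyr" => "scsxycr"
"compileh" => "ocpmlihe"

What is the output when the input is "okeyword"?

koyeowdr

Rule — swap each adjacent pair of characters (1↔2, 3↔4, ...).
For "okeyword" the result is "koyeowdr".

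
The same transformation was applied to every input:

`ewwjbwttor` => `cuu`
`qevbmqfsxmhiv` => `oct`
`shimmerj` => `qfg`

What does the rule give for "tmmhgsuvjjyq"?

rkk

Rule — shift every letter 2 places backward in the alphabet (wrapping around), then keep only the first 3 characters.
On "tmmhgsuvjjyq": the first step gives "rkkfeqsthhwo", and the second then gives "rkk".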